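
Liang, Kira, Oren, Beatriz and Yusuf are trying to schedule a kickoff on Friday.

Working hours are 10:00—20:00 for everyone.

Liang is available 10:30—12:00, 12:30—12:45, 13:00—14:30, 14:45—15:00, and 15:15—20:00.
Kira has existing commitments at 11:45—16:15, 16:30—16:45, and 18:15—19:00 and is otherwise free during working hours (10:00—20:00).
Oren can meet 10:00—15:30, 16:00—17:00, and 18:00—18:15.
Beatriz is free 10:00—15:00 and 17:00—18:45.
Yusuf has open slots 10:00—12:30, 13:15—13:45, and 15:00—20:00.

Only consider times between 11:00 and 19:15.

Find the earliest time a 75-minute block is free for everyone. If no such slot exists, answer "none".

none

Kira free within 10:00–20:00: 10:00–11:45, 16:15–16:30, 16:45–18:15, 19:00–20:00.
Liang ∩ Kira: 10:30–11:45, 16:15–16:30, 16:45–18:15, 19:00–20:00.
Liang ∩ Kira ∩ Oren: 10:30–11:45, 16:15–16:30, 16:45–17:00, 18:00–18:15.
Liang ∩ Kira ∩ Oren ∩ Beatriz: 10:30–11:45, 18:00–18:15.
Liang ∩ Kira ∩ Oren ∩ Beatriz ∩ Yusuf: 10:30–11:45, 18:00–18:15.
Restricted to 11:00–19:15: 11:00–11:45, 18:00–18:15.
Windows ≥ 75 min: (none).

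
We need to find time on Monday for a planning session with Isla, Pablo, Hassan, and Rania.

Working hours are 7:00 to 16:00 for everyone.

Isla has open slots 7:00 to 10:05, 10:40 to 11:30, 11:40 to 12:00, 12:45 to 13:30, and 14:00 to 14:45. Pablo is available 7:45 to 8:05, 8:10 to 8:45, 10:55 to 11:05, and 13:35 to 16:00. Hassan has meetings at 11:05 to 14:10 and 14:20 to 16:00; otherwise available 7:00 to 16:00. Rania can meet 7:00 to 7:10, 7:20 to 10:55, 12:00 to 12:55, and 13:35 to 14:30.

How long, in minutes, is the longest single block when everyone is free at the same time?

35 minutes

Hassan free within 07:00–16:00: 07:00–11:05, 14:10–14:20.
Isla ∩ Pablo: 07:45–08:05, 08:10–08:45, 10:55–11:05, 14:00–14:45.
Isla ∩ Pablo ∩ Hassan: 07:45–08:05, 08:10–08:45, 10:55–11:05, 14:10–14:20.
Isla ∩ Pablo ∩ Hassan ∩ Rania: 07:45–08:05, 08:10–08:45, 14:10–14:20.
Common window lengths: 20, 35, 10 min; longest is 35.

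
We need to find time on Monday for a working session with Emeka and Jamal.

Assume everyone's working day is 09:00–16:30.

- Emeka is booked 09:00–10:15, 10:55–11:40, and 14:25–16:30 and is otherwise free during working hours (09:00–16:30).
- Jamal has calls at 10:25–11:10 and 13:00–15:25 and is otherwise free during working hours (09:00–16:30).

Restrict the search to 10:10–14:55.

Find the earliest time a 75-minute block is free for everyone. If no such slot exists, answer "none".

11:40

Emeka free within 09:00–16:30: 10:15–10:55, 11:40–14:25.
Jamal free within 09:00–16:30: 09:00–10:25, 11:10–13:00, 15:25–16:30.
Emeka ∩ Jamal: 10:15–10:25, 11:40–13:00.
Restricted to 10:10–14:55: 10:15–10:25, 11:40–13:00.
Windows ≥ 75 min: 11:40–13:00.
Earliest such window starts at 11:40.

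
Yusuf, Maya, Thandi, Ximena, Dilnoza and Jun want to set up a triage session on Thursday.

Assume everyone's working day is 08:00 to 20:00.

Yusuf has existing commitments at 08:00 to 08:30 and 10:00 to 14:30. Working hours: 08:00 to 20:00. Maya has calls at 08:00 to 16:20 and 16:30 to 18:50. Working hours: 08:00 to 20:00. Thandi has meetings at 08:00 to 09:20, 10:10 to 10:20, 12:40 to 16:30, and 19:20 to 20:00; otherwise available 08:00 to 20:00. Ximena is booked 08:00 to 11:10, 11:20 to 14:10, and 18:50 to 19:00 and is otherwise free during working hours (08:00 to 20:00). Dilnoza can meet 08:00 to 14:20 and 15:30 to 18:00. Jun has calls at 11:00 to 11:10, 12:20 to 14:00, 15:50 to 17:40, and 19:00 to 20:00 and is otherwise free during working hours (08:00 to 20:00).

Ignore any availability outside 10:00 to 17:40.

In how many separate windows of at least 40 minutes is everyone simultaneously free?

0

Yusuf free within 08:00–20:00: 08:30–10:00, 14:30–20:00.
Maya free within 08:00–20:00: 16:20–16:30, 18:50–20:00.
Thandi free within 08:00–20:00: 09:20–10:10, 10:20–12:40, 16:30–19:20.
Ximena free within 08:00–20:00: 11:10–11:20, 14:10–18:50, 19:00–20:00.
Jun free within 08:00–20:00: 08:00–11:00, 11:10–12:20, 14:00–15:50, 17:40–19:00.
Yusuf ∩ Maya: 16:20–16:30, 18:50–20:00.
Yusuf ∩ Maya ∩ Thandi: 18:50–19:20.
Yusuf ∩ Maya ∩ Thandi ∩ Ximena: 19:00–19:20.
Yusuf ∩ Maya ∩ Thandi ∩ Ximena ∩ Dilnoza: (none).
Yusuf ∩ Maya ∩ Thandi ∩ Ximena ∩ Dilnoza ∩ Jun: (none).
Restricted to 10:00–17:40: (none).
Windows ≥ 40 min: (none).
That's 0 windows.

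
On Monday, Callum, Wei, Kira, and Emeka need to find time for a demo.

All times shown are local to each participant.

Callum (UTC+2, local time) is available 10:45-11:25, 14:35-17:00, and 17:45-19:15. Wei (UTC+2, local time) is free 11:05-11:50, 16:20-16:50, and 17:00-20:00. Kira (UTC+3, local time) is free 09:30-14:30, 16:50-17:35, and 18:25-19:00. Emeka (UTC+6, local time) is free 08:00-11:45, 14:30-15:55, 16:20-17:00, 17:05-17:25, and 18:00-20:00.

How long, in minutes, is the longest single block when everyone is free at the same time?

20 minutes

Callum → UTC: 08:45–09:25, 12:35–15:00, 15:45–17:15.
Wei → UTC: 09:05–09:50, 14:20–14:50, 15:00–18:00.
Kira → UTC: 06:30–11:30, 13:50–14:35, 15:25–16:00.
Emeka → UTC: 02:00–05:45, 08:30–09:55, 10:20–11:00, 11:05–11:25, 12:00–14:00.
Callum ∩ Wei: 09:05–09:25, 14:20–14:50, 15:45–17:15.
Callum ∩ Wei ∩ Kira: 09:05–09:25, 14:20–14:35, 15:45–16:00.
Callum ∩ Wei ∩ Kira ∩ Emeka: 09:05–09:25.
Single common window of 20 minutes.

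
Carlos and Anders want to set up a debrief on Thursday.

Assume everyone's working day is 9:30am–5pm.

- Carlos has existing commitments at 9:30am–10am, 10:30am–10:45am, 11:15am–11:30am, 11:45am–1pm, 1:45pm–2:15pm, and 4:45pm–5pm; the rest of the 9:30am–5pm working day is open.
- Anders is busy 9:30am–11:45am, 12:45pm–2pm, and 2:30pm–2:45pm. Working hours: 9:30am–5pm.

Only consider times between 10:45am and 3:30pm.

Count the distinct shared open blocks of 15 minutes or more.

2

Carlos free within 09:30–17:00: 10:00–10:30, 10:45–11:15, 11:30–11:45, 13:00–13:45, 14:15–16:45.
Anders free within 09:30–17:00: 11:45–12:45, 14:00–14:30, 14:45–17:00.
Carlos ∩ Anders: 14:15–14:30, 14:45–16:45.
Restricted to 10:45–15:30: 14:15–14:30, 14:45–15:30.
Windows ≥ 15 min: 14:15–14:30, 14:45–15:30.
That's 2 windows.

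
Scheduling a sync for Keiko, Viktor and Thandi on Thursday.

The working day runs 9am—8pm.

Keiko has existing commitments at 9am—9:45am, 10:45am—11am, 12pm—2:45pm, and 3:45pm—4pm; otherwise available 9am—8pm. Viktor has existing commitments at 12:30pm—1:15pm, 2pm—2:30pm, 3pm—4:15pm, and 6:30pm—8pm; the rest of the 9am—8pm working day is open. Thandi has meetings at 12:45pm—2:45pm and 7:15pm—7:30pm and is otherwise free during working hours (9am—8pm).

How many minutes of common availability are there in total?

Keiko free within 09:00–20:00: 09:45–10:45, 11:00–12:00, 14:45–15:45, 16:00–20:00.
Viktor free within 09:00–20:00: 09:00–12:30, 13:15–14:00, 14:30–15:00, 16:15–18:30.
Thandi free within 09:00–20:00: 09:00–12:45, 14:45–19:15, 19:30–20:00.
Keiko ∩ Viktor: 09:45–10:45, 11:00–12:00, 14:45–15:00, 16:15–18:30.
Keiko ∩ Viktor ∩ Thandi: 09:45–10:45, 11:00–12:00, 14:45–15:00, 16:15–18:30.
Total common minutes: 60 + 60 + 15 + 135 = 270.

270 minutes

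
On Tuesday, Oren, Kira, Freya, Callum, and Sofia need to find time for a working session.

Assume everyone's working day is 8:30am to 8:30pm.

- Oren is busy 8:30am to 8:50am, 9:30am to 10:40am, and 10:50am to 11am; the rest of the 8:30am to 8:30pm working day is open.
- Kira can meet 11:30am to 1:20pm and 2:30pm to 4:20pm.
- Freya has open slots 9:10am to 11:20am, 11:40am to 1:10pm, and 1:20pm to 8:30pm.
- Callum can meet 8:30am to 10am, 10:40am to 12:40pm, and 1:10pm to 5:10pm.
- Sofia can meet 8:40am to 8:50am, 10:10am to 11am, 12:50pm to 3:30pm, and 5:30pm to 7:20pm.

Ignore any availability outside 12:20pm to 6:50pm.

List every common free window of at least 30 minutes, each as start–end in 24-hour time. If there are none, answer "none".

14:30–15:30

Oren free within 08:30–20:30: 08:50–09:30, 10:40–10:50, 11:00–20:30.
Oren ∩ Kira: 11:30–13:20, 14:30–16:20.
Oren ∩ Kira ∩ Freya: 11:40–13:10, 14:30–16:20.
Oren ∩ Kira ∩ Freya ∩ Callum: 11:40–12:40, 14:30–16:20.
Oren ∩ Kira ∩ Freya ∩ Callum ∩ Sofia: 14:30–15:30.
Restricted to 12:20–18:50: 14:30–15:30.
Windows ≥ 30 min: 14:30–15:30.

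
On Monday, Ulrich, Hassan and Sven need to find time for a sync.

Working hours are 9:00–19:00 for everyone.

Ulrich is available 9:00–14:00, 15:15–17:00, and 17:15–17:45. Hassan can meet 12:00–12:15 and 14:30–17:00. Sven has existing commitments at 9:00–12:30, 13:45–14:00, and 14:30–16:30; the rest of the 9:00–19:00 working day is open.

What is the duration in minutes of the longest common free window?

Sven free within 09:00–19:00: 12:30–13:45, 14:00–14:30, 16:30–19:00.
Ulrich ∩ Hassan: 12:00–12:15, 15:15–17:00.
Ulrich ∩ Hassan ∩ Sven: 16:30–17:00.
Single common window of 30 minutes.

30 minutes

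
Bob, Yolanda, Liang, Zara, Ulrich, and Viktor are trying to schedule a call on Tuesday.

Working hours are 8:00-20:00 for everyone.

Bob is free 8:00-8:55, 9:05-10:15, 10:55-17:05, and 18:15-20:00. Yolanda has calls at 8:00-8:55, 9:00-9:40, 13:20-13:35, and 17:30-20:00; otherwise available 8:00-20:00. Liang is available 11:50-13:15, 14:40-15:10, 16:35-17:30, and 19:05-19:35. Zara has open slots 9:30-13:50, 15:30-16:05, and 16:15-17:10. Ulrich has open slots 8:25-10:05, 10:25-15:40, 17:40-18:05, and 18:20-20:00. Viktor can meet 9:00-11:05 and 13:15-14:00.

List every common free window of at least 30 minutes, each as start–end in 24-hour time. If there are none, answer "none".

none

Yolanda free within 08:00–20:00: 08:55–09:00, 09:40–13:20, 13:35–17:30.
Bob ∩ Yolanda: 09:40–10:15, 10:55–13:20, 13:35–17:05.
Bob ∩ Yolanda ∩ Liang: 11:50–13:15, 14:40–15:10, 16:35–17:05.
Bob ∩ Yolanda ∩ Liang ∩ Zara: 11:50–13:15, 16:35–17:05.
Bob ∩ Yolanda ∩ Liang ∩ Zara ∩ Ulrich: 11:50–13:15.
Bob ∩ Yolanda ∩ Liang ∩ Zara ∩ Ulrich ∩ Viktor: (none).
Windows ≥ 30 min: (none).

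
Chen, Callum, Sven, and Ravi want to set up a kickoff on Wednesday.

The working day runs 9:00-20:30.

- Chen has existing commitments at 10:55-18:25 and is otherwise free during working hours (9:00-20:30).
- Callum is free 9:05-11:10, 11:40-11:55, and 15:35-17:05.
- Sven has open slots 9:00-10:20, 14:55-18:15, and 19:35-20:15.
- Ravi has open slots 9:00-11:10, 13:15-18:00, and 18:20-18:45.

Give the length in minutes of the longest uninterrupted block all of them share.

75 minutes

Chen free within 09:00–20:30: 09:00–10:55, 18:25–20:30.
Chen ∩ Callum: 09:05–10:55.
Chen ∩ Callum ∩ Sven: 09:05–10:20.
Chen ∩ Callum ∩ Sven ∩ Ravi: 09:05–10:20.
Single common window of 75 minutes.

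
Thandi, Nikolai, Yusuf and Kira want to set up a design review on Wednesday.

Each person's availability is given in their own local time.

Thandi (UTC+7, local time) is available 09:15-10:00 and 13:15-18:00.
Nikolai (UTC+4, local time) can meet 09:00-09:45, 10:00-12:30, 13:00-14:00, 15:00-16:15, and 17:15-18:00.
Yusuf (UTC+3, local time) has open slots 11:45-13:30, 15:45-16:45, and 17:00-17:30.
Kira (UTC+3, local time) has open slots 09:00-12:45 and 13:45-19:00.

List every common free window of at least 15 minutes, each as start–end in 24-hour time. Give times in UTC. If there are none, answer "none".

Thandi → UTC: 02:15–03:00, 06:15–11:00.
Nikolai → UTC: 05:00–05:45, 06:00–08:30, 09:00–10:00, 11:00–12:15, 13:15–14:00.
Yusuf → UTC: 08:45–10:30, 12:45–13:45, 14:00–14:30.
Kira → UTC: 06:00–09:45, 10:45–16:00.
Thandi ∩ Nikolai: 06:15–08:30, 09:00–10:00.
Thandi ∩ Nikolai ∩ Yusuf: 09:00–10:00.
Thandi ∩ Nikolai ∩ Yusuf ∩ Kira: 09:00–09:45.
Windows ≥ 15 min: 09:00–09:45.

09:00–09:45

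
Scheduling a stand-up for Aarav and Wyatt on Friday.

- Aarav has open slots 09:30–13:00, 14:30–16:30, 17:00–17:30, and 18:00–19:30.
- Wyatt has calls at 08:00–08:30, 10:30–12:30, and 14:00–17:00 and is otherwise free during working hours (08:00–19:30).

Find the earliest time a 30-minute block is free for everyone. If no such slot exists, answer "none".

Wyatt free within 08:00–19:30: 08:30–10:30, 12:30–14:00, 17:00–19:30.
Aarav ∩ Wyatt: 09:30–10:30, 12:30–13:00, 17:00–17:30, 18:00–19:30.
Windows ≥ 30 min: 09:30–10:30, 12:30–13:00, 17:00–17:30, 18:00–19:30.
Earliest such window starts at 09:30.

09:30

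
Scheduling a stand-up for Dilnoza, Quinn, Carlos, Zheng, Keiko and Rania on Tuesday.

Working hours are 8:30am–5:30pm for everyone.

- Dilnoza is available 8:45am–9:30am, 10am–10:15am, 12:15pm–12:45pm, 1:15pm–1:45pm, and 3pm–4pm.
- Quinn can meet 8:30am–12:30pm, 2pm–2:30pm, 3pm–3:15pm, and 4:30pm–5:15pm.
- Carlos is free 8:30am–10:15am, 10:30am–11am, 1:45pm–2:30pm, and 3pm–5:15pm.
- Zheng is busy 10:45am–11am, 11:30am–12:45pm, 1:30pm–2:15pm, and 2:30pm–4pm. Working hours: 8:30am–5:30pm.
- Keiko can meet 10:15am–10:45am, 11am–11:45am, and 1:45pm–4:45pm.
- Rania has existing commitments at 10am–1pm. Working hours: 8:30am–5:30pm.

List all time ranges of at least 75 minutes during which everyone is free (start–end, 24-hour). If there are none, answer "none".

Zheng free within 08:30–17:30: 08:30–10:45, 11:00–11:30, 12:45–13:30, 14:15–14:30, 16:00–17:30.
Rania free within 08:30–17:30: 08:30–10:00, 13:00–17:30.
Dilnoza ∩ Quinn: 08:45–09:30, 10:00–10:15, 12:15–12:30, 15:00–15:15.
Dilnoza ∩ Quinn ∩ Carlos: 08:45–09:30, 10:00–10:15, 15:00–15:15.
Dilnoza ∩ Quinn ∩ Carlos ∩ Zheng: 08:45–09:30, 10:00–10:15.
Dilnoza ∩ Quinn ∩ Carlos ∩ Zheng ∩ Keiko: (none).
Dilnoza ∩ Quinn ∩ Carlos ∩ Zheng ∩ Keiko ∩ Rania: (none).
Windows ≥ 75 min: (none).

none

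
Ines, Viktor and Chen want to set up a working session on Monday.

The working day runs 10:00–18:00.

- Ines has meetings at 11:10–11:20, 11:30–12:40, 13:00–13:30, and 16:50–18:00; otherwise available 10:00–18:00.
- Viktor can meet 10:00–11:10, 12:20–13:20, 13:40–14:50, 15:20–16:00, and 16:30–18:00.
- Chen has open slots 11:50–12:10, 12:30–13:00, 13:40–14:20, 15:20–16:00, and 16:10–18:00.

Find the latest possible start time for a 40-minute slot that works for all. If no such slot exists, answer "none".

15:20

Ines free within 10:00–18:00: 10:00–11:10, 11:20–11:30, 12:40–13:00, 13:30–16:50.
Ines ∩ Viktor: 10:00–11:10, 12:40–13:00, 13:40–14:50, 15:20–16:00, 16:30–16:50.
Ines ∩ Viktor ∩ Chen: 12:40–13:00, 13:40–14:20, 15:20–16:00, 16:30–16:50.
Windows ≥ 40 min: 13:40–14:20, 15:20–16:00.
Latest start in the last window 15:20–16:00 is 16:00 − 40 min = 15:20.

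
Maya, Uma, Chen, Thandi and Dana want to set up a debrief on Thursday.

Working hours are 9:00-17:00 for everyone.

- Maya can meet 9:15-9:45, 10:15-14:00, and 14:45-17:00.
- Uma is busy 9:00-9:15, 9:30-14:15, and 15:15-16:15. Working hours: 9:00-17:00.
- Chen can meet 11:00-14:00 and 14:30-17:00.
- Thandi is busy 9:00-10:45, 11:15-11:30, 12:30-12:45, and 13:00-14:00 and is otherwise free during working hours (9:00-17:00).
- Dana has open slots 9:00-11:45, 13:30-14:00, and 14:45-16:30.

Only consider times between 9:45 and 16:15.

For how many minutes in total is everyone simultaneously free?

Uma free within 09:00–17:00: 09:15–09:30, 14:15–15:15, 16:15–17:00.
Thandi free within 09:00–17:00: 10:45–11:15, 11:30–12:30, 12:45–13:00, 14:00–17:00.
Maya ∩ Uma: 09:15–09:30, 14:45–15:15, 16:15–17:00.
Maya ∩ Uma ∩ Chen: 14:45–15:15, 16:15–17:00.
Maya ∩ Uma ∩ Chen ∩ Thandi: 14:45–15:15, 16:15–17:00.
Maya ∩ Uma ∩ Chen ∩ Thandi ∩ Dana: 14:45–15:15, 16:15–16:30.
Restricted to 09:45–16:15: 14:45–15:15.
Total common minutes: 30.

30 minutes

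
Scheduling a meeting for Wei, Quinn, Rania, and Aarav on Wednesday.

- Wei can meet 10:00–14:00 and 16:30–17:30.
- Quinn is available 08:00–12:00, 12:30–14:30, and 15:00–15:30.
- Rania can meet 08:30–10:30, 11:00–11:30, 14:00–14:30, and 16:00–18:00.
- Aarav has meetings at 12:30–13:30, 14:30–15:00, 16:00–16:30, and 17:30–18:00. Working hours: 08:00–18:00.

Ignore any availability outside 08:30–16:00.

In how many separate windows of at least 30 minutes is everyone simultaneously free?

Aarav free within 08:00–18:00: 08:00–12:30, 13:30–14:30, 15:00–16:00, 16:30–17:30.
Wei ∩ Quinn: 10:00–12:00, 12:30–14:00.
Wei ∩ Quinn ∩ Rania: 10:00–10:30, 11:00–11:30.
Wei ∩ Quinn ∩ Rania ∩ Aarav: 10:00–10:30, 11:00–11:30.
Restricted to 08:30–16:00: 10:00–10:30, 11:00–11:30.
Windows ≥ 30 min: 10:00–10:30, 11:00–11:30.
That's 2 windows.

2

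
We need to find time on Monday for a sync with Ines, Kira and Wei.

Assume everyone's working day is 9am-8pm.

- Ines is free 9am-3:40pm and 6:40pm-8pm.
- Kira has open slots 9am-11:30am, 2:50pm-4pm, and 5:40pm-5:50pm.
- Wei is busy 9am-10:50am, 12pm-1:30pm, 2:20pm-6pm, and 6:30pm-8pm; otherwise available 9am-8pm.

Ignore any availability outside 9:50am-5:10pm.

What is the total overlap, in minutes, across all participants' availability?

Wei free within 09:00–20:00: 10:50–12:00, 13:30–14:20, 18:00–18:30.
Ines ∩ Kira: 09:00–11:30, 14:50–15:40.
Ines ∩ Kira ∩ Wei: 10:50–11:30.
Restricted to 09:50–17:10: 10:50–11:30.
Total common minutes: 40.

40 minutes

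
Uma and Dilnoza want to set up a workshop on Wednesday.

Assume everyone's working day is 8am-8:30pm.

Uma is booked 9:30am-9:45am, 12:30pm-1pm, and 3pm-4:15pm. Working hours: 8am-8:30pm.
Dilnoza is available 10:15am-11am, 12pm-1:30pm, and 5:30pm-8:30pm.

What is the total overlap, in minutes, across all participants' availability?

285 minutes

Uma free within 08:00–20:30: 08:00–09:30, 09:45–12:30, 13:00–15:00, 16:15–20:30.
Uma ∩ Dilnoza: 10:15–11:00, 12:00–12:30, 13:00–13:30, 17:30–20:30.
Total common minutes: 45 + 30 + 30 + 180 = 285.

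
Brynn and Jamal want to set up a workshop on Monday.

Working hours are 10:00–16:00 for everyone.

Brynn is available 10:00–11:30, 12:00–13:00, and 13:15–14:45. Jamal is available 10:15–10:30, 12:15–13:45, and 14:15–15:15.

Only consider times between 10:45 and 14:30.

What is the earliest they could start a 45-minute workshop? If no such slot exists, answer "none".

12:15

Brynn ∩ Jamal: 10:15–10:30, 12:15–13:00, 13:15–13:45, 14:15–14:45.
Restricted to 10:45–14:30: 12:15–13:00, 13:15–13:45, 14:15–14:30.
Windows ≥ 45 min: 12:15–13:00.
Earliest such window starts at 12:15.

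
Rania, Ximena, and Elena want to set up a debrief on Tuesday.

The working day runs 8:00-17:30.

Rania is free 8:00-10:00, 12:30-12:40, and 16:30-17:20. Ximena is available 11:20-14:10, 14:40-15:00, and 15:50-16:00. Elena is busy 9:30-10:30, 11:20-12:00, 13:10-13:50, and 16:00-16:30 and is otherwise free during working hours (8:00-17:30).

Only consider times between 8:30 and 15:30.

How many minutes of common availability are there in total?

Elena free within 08:00–17:30: 08:00–09:30, 10:30–11:20, 12:00–13:10, 13:50–16:00, 16:30–17:30.
Rania ∩ Ximena: 12:30–12:40.
Rania ∩ Ximena ∩ Elena: 12:30–12:40.
Restricted to 08:30–15:30: 12:30–12:40.
Total common minutes: 10.

10 minutes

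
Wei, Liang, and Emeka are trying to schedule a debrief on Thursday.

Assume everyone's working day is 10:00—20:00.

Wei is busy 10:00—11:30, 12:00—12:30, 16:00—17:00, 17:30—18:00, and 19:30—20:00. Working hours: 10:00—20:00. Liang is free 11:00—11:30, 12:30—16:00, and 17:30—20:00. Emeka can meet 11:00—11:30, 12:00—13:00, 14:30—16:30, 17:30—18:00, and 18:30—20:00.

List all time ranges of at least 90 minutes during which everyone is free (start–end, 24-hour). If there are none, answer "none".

Wei free within 10:00–20:00: 11:30–12:00, 12:30–16:00, 17:00–17:30, 18:00–19:30.
Wei ∩ Liang: 12:30–16:00, 18:00–19:30.
Wei ∩ Liang ∩ Emeka: 12:30–13:00, 14:30–16:00, 18:30–19:30.
Windows ≥ 90 min: 14:30–16:00.

14:30–16:00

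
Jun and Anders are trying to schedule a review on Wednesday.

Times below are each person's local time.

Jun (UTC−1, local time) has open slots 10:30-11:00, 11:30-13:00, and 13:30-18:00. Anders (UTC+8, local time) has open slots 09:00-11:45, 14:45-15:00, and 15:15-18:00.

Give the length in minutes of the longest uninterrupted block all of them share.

Jun → UTC: 11:30–12:00, 12:30–14:00, 14:30–19:00.
Anders → UTC: 01:00–03:45, 06:45–07:00, 07:15–10:00.
Jun ∩ Anders: (none).
No common window.

0 minutes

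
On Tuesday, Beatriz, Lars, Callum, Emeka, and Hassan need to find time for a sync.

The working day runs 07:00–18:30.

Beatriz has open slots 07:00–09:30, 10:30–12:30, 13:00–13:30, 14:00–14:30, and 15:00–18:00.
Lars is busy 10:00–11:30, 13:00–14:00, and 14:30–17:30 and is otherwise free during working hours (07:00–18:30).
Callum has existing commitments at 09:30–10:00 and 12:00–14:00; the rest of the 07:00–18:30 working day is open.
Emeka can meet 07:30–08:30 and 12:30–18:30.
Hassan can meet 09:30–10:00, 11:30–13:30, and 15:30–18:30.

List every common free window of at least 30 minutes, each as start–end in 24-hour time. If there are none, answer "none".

17:30–18:00

Lars free within 07:00–18:30: 07:00–10:00, 11:30–13:00, 14:00–14:30, 17:30–18:30.
Callum free within 07:00–18:30: 07:00–09:30, 10:00–12:00, 14:00–18:30.
Beatriz ∩ Lars: 07:00–09:30, 11:30–12:30, 14:00–14:30, 17:30–18:00.
Beatriz ∩ Lars ∩ Callum: 07:00–09:30, 11:30–12:00, 14:00–14:30, 17:30–18:00.
Beatriz ∩ Lars ∩ Callum ∩ Emeka: 07:30–08:30, 14:00–14:30, 17:30–18:00.
Beatriz ∩ Lars ∩ Callum ∩ Emeka ∩ Hassan: 17:30–18:00.
Windows ≥ 30 min: 17:30–18:00.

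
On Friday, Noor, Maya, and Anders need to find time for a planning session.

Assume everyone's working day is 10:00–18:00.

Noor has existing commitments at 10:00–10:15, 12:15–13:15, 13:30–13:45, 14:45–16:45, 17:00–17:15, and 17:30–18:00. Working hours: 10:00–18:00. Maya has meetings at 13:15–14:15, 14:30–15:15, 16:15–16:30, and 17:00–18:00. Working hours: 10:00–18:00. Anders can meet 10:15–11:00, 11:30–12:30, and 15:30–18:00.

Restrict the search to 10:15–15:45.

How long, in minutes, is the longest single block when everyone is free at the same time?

45 minutes

Noor free within 10:00–18:00: 10:15–12:15, 13:15–13:30, 13:45–14:45, 16:45–17:00, 17:15–17:30.
Maya free within 10:00–18:00: 10:00–13:15, 14:15–14:30, 15:15–16:15, 16:30–17:00.
Noor ∩ Maya: 10:15–12:15, 14:15–14:30, 16:45–17:00.
Noor ∩ Maya ∩ Anders: 10:15–11:00, 11:30–12:15, 16:45–17:00.
Restricted to 10:15–15:45: 10:15–11:00, 11:30–12:15.
Common window lengths: 45, 45 min; longest is 45.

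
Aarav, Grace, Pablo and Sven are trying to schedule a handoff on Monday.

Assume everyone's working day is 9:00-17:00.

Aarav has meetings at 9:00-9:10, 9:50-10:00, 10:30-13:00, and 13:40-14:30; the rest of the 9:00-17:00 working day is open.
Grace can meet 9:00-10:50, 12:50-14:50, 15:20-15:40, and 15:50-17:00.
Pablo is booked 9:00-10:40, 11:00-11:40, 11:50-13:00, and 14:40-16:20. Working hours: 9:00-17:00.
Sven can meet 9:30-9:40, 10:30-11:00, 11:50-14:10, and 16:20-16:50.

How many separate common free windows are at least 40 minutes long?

1

Aarav free within 09:00–17:00: 09:10–09:50, 10:00–10:30, 13:00–13:40, 14:30–17:00.
Pablo free within 09:00–17:00: 10:40–11:00, 11:40–11:50, 13:00–14:40, 16:20–17:00.
Aarav ∩ Grace: 09:10–09:50, 10:00–10:30, 13:00–13:40, 14:30–14:50, 15:20–15:40, 15:50–17:00.
Aarav ∩ Grace ∩ Pablo: 13:00–13:40, 14:30–14:40, 16:20–17:00.
Aarav ∩ Grace ∩ Pablo ∩ Sven: 13:00–13:40, 16:20–16:50.
Windows ≥ 40 min: 13:00–13:40.
That's 1 window.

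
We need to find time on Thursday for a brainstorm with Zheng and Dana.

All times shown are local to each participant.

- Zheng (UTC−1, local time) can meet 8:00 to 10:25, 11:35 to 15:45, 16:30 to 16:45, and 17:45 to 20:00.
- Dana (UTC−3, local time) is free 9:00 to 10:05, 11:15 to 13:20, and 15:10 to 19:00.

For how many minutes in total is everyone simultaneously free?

Zheng → UTC: 09:00–11:25, 12:35–16:45, 17:30–17:45, 18:45–21:00.
Dana → UTC: 12:00–13:05, 14:15–16:20, 18:10–22:00.
Zheng ∩ Dana: 12:35–13:05, 14:15–16:20, 18:45–21:00.
Total common minutes: 30 + 125 + 135 = 290.

290 minutes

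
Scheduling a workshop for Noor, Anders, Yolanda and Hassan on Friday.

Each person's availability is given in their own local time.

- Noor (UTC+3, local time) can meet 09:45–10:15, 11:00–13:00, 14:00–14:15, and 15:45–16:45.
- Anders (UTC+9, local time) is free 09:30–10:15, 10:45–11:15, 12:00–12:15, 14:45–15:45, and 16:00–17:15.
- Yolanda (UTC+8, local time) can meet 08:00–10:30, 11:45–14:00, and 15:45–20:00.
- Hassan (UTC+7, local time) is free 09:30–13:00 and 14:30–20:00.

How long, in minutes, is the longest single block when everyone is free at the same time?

15 minutes

Noor → UTC: 06:45–07:15, 08:00–10:00, 11:00–11:15, 12:45–13:45.
Anders → UTC: 00:30–01:15, 01:45–02:15, 03:00–03:15, 05:45–06:45, 07:00–08:15.
Yolanda → UTC: 00:00–02:30, 03:45–06:00, 07:45–12:00.
Hassan → UTC: 02:30–06:00, 07:30–13:00.
Noor ∩ Anders: 07:00–07:15, 08:00–08:15.
Noor ∩ Anders ∩ Yolanda: 08:00–08:15.
Noor ∩ Anders ∩ Yolanda ∩ Hassan: 08:00–08:15.
Single common window of 15 minutes.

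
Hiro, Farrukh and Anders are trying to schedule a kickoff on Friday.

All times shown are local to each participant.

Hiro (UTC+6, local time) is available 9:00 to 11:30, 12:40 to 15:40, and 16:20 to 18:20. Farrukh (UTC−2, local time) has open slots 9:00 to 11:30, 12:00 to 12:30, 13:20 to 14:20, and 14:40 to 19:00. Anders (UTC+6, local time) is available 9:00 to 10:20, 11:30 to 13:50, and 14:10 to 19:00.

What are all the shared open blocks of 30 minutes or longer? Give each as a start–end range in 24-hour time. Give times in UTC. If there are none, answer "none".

11:00–12:20

Hiro → UTC: 03:00–05:30, 06:40–09:40, 10:20–12:20.
Farrukh → UTC: 11:00–13:30, 14:00–14:30, 15:20–16:20, 16:40–21:00.
Anders → UTC: 03:00–04:20, 05:30–07:50, 08:10–13:00.
Hiro ∩ Farrukh: 11:00–12:20.
Hiro ∩ Farrukh ∩ Anders: 11:00–12:20.
Windows ≥ 30 min: 11:00–12:20.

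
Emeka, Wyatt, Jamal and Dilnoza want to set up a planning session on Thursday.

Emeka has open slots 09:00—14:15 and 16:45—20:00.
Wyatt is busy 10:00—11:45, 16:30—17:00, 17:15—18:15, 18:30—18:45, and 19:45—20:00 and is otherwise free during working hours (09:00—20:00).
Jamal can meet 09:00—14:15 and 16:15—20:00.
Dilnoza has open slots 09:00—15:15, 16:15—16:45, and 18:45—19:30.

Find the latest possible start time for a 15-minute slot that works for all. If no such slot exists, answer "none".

19:15

Wyatt free within 09:00–20:00: 09:00–10:00, 11:45–16:30, 17:00–17:15, 18:15–18:30, 18:45–19:45.
Emeka ∩ Wyatt: 09:00–10:00, 11:45–14:15, 17:00–17:15, 18:15–18:30, 18:45–19:45.
Emeka ∩ Wyatt ∩ Jamal: 09:00–10:00, 11:45–14:15, 17:00–17:15, 18:15–18:30, 18:45–19:45.
Emeka ∩ Wyatt ∩ Jamal ∩ Dilnoza: 09:00–10:00, 11:45–14:15, 18:45–19:30.
Windows ≥ 15 min: 09:00–10:00, 11:45–14:15, 18:45–19:30.
Latest start in the last window 18:45–19:30 is 19:30 − 15 min = 19:15.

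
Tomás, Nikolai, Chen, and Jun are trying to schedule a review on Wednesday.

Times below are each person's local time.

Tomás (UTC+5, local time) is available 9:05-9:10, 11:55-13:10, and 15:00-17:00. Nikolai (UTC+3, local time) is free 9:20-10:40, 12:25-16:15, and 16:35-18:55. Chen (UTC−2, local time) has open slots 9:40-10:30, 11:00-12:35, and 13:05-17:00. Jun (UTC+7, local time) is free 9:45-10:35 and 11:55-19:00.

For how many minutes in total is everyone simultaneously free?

20 minutes

Tomás → UTC: 04:05–04:10, 06:55–08:10, 10:00–12:00.
Nikolai → UTC: 06:20–07:40, 09:25–13:15, 13:35–15:55.
Chen → UTC: 11:40–12:30, 13:00–14:35, 15:05–19:00.
Jun → UTC: 02:45–03:35, 04:55–12:00.
Tomás ∩ Nikolai: 06:55–07:40, 10:00–12:00.
Tomás ∩ Nikolai ∩ Chen: 11:40–12:00.
Tomás ∩ Nikolai ∩ Chen ∩ Jun: 11:40–12:00.
Total common minutes: 20.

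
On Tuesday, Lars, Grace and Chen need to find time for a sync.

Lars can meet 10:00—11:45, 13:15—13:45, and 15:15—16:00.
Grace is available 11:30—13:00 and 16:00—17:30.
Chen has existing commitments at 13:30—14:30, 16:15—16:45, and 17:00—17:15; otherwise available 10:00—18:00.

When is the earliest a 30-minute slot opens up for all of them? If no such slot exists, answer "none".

none

Chen free within 10:00–18:00: 10:00–13:30, 14:30–16:15, 16:45–17:00, 17:15–18:00.
Lars ∩ Grace: 11:30–11:45.
Lars ∩ Grace ∩ Chen: 11:30–11:45.
Windows ≥ 30 min: (none).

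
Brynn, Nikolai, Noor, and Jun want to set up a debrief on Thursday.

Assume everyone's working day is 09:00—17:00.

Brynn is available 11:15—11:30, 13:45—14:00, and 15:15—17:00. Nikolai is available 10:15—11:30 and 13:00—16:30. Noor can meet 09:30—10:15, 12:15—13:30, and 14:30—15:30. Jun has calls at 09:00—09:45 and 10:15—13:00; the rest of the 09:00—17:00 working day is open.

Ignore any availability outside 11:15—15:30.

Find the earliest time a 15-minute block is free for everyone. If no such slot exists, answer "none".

15:15

Jun free within 09:00–17:00: 09:45–10:15, 13:00–17:00.
Brynn ∩ Nikolai: 11:15–11:30, 13:45–14:00, 15:15–16:30.
Brynn ∩ Nikolai ∩ Noor: 15:15–15:30.
Brynn ∩ Nikolai ∩ Noor ∩ Jun: 15:15–15:30.
Restricted to 11:15–15:30: 15:15–15:30.
Windows ≥ 15 min: 15:15–15:30.
Earliest such window starts at 15:15.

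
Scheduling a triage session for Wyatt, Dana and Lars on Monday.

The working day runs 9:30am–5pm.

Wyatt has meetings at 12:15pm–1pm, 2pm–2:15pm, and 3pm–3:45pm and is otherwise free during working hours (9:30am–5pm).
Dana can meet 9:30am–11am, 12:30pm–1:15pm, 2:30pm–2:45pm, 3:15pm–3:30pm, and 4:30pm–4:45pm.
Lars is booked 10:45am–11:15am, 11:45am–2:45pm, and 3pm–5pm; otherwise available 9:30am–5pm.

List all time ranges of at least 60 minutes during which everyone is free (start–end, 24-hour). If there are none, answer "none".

Wyatt free within 09:30–17:00: 09:30–12:15, 13:00–14:00, 14:15–15:00, 15:45–17:00.
Lars free within 09:30–17:00: 09:30–10:45, 11:15–11:45, 14:45–15:00.
Wyatt ∩ Dana: 09:30–11:00, 13:00–13:15, 14:30–14:45, 16:30–16:45.
Wyatt ∩ Dana ∩ Lars: 09:30–10:45.
Windows ≥ 60 min: 09:30–10:45.

09:30–10:45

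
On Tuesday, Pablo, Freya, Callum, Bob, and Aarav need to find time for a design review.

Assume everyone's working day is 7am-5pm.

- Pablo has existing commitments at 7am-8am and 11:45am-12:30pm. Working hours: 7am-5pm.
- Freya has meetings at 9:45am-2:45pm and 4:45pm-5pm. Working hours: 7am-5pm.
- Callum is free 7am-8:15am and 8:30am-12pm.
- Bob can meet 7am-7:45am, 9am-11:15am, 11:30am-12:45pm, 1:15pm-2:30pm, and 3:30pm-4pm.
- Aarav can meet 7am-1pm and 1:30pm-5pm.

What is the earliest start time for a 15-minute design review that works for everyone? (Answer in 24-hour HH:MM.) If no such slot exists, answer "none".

Pablo free within 07:00–17:00: 08:00–11:45, 12:30–17:00.
Freya free within 07:00–17:00: 07:00–09:45, 14:45–16:45.
Pablo ∩ Freya: 08:00–09:45, 14:45–16:45.
Pablo ∩ Freya ∩ Callum: 08:00–08:15, 08:30–09:45.
Pablo ∩ Freya ∩ Callum ∩ Bob: 09:00–09:45.
Pablo ∩ Freya ∩ Callum ∩ Bob ∩ Aarav: 09:00–09:45.
Windows ≥ 15 min: 09:00–09:45.
Earliest such window starts at 09:00.

09:00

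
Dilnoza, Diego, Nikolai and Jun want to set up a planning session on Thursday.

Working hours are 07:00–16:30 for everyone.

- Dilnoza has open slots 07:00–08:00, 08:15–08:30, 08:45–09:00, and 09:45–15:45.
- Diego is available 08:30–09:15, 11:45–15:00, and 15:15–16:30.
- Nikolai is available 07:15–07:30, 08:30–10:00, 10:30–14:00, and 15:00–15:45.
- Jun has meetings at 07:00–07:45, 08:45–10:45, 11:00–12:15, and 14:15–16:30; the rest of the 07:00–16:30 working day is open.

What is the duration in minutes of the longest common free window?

105 minutes

Jun free within 07:00–16:30: 07:45–08:45, 10:45–11:00, 12:15–14:15.
Dilnoza ∩ Diego: 08:45–09:00, 11:45–15:00, 15:15–15:45.
Dilnoza ∩ Diego ∩ Nikolai: 08:45–09:00, 11:45–14:00, 15:15–15:45.
Dilnoza ∩ Diego ∩ Nikolai ∩ Jun: 12:15–14:00.
Single common window of 105 minutes.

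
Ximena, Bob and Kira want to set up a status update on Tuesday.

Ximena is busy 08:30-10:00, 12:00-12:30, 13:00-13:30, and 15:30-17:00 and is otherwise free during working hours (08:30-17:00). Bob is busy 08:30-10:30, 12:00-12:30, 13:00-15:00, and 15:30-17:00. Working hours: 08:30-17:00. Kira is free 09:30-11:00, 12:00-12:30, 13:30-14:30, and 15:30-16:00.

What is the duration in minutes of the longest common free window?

30 minutes

Ximena free within 08:30–17:00: 10:00–12:00, 12:30–13:00, 13:30–15:30.
Bob free within 08:30–17:00: 10:30–12:00, 12:30–13:00, 15:00–15:30.
Ximena ∩ Bob: 10:30–12:00, 12:30–13:00, 15:00–15:30.
Ximena ∩ Bob ∩ Kira: 10:30–11:00.
Single common window of 30 minutes.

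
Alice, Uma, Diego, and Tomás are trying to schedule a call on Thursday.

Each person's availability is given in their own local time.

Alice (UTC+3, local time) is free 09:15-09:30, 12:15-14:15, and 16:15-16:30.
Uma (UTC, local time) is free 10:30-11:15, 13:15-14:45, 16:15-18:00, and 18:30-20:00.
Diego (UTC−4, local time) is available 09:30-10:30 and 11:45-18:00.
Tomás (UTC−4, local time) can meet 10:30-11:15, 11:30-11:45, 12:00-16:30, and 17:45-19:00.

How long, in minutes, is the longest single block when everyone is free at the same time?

Alice → UTC: 06:15–06:30, 09:15–11:15, 13:15–13:30.
Uma → UTC: 10:30–11:15, 13:15–14:45, 16:15–18:00, 18:30–20:00.
Diego → UTC: 13:30–14:30, 15:45–22:00.
Tomás → UTC: 14:30–15:15, 15:30–15:45, 16:00–20:30, 21:45–23:00.
Alice ∩ Uma: 10:30–11:15, 13:15–13:30.
Alice ∩ Uma ∩ Diego: (none).
Alice ∩ Uma ∩ Diego ∩ Tomás: (none).
No common window.

0 minutes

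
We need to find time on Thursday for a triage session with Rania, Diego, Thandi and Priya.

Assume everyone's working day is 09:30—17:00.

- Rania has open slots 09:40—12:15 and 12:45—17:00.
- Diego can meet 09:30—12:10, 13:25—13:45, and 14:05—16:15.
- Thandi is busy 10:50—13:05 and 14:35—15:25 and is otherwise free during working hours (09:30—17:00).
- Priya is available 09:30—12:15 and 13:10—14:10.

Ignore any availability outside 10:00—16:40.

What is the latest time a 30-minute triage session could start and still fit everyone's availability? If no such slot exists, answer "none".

10:20

Thandi free within 09:30–17:00: 09:30–10:50, 13:05–14:35, 15:25–17:00.
Rania ∩ Diego: 09:40–12:10, 13:25–13:45, 14:05–16:15.
Rania ∩ Diego ∩ Thandi: 09:40–10:50, 13:25–13:45, 14:05–14:35, 15:25–16:15.
Rania ∩ Diego ∩ Thandi ∩ Priya: 09:40–10:50, 13:25–13:45, 14:05–14:10.
Restricted to 10:00–16:40: 10:00–10:50, 13:25–13:45, 14:05–14:10.
Windows ≥ 30 min: 10:00–10:50.
Latest start in the last window 10:00–10:50 is 10:50 − 30 min = 10:20.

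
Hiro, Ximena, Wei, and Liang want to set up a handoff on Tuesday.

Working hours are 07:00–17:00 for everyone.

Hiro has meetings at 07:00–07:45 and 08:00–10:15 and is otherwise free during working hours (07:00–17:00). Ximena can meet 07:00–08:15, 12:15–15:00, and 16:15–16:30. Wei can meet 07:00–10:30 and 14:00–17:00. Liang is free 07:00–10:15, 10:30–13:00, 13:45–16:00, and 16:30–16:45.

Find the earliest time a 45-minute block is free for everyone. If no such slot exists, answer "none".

Hiro free within 07:00–17:00: 07:45–08:00, 10:15–17:00.
Hiro ∩ Ximena: 07:45–08:00, 12:15–15:00, 16:15–16:30.
Hiro ∩ Ximena ∩ Wei: 07:45–08:00, 14:00–15:00, 16:15–16:30.
Hiro ∩ Ximena ∩ Wei ∩ Liang: 07:45–08:00, 14:00–15:00.
Windows ≥ 45 min: 14:00–15:00.
Earliest such window starts at 14:00.

14:00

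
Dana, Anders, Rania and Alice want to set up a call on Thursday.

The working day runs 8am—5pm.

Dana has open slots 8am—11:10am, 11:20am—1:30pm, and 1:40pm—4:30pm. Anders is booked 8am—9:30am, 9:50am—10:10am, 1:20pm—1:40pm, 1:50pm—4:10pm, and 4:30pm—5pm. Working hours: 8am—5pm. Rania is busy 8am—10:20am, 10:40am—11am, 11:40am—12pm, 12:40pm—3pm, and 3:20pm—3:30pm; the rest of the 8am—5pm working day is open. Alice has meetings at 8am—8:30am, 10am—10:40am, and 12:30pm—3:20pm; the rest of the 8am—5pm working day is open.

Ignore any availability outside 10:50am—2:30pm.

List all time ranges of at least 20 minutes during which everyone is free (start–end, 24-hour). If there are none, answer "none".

Anders free within 08:00–17:00: 09:30–09:50, 10:10–13:20, 13:40–13:50, 16:10–16:30.
Rania free within 08:00–17:00: 10:20–10:40, 11:00–11:40, 12:00–12:40, 15:00–15:20, 15:30–17:00.
Alice free within 08:00–17:00: 08:30–10:00, 10:40–12:30, 15:20–17:00.
Dana ∩ Anders: 09:30–09:50, 10:10–11:10, 11:20–13:20, 13:40–13:50, 16:10–16:30.
Dana ∩ Anders ∩ Rania: 10:20–10:40, 11:00–11:10, 11:20–11:40, 12:00–12:40, 16:10–16:30.
Dana ∩ Anders ∩ Rania ∩ Alice: 11:00–11:10, 11:20–11:40, 12:00–12:30, 16:10–16:30.
Restricted to 10:50–14:30: 11:00–11:10, 11:20–11:40, 12:00–12:30.
Windows ≥ 20 min: 11:20–11:40, 12:00–12:30.

11:20–11:40, 12:00–12:30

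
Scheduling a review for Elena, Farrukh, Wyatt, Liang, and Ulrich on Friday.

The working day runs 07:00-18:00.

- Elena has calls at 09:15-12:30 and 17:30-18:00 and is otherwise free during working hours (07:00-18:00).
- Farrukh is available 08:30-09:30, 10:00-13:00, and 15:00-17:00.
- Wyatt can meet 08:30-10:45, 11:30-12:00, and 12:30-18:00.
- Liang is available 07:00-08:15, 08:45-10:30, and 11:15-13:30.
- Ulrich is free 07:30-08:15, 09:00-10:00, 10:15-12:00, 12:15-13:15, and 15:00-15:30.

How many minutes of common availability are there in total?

45 minutes

Elena free within 07:00–18:00: 07:00–09:15, 12:30–17:30.
Elena ∩ Farrukh: 08:30–09:15, 12:30–13:00, 15:00–17:00.
Elena ∩ Farrukh ∩ Wyatt: 08:30–09:15, 12:30–13:00, 15:00–17:00.
Elena ∩ Farrukh ∩ Wyatt ∩ Liang: 08:45–09:15, 12:30–13:00.
Elena ∩ Farrukh ∩ Wyatt ∩ Liang ∩ Ulrich: 09:00–09:15, 12:30–13:00.
Total common minutes: 15 + 30 = 45.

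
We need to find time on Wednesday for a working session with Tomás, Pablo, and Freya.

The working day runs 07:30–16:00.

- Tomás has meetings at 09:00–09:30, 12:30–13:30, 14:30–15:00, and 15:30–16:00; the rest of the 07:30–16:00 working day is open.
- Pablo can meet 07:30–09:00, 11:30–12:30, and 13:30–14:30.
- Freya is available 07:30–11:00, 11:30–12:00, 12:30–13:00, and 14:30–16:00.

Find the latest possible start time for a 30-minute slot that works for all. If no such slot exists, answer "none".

Tomás free within 07:30–16:00: 07:30–09:00, 09:30–12:30, 13:30–14:30, 15:00–15:30.
Tomás ∩ Pablo: 07:30–09:00, 11:30–12:30, 13:30–14:30.
Tomás ∩ Pablo ∩ Freya: 07:30–09:00, 11:30–12:00.
Windows ≥ 30 min: 07:30–09:00, 11:30–12:00.
Latest start in the last window 11:30–12:00 is 12:00 − 30 min = 11:30.

11:30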